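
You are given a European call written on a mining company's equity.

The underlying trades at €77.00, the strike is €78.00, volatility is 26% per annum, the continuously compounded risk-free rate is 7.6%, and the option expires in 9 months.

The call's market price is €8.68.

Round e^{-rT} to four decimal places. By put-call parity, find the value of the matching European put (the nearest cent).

exp(−rT) = exp(−0.076·0.75) = 0.9446
Put-call parity: C − P = S − K·e^(−rT) = 77 − 78·0.9446 = 77 − 73.6788 = 3.3212
P = C − (C − P) = 8.68 − (3.3212) = 5.3588

€5.36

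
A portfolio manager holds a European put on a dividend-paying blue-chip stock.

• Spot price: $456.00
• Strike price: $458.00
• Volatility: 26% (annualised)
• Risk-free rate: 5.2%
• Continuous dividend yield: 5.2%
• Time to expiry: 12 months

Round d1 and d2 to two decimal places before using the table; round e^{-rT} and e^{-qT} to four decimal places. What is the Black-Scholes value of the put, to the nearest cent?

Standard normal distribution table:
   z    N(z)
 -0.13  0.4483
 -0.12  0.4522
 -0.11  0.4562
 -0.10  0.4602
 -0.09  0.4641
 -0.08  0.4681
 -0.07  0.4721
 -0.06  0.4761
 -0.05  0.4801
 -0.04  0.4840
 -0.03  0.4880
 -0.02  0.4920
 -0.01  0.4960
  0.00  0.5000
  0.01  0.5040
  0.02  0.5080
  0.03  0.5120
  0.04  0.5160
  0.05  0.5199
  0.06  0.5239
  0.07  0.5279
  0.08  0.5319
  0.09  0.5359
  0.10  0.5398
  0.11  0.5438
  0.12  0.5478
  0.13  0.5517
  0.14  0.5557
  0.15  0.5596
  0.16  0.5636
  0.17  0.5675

$45.82

σ√T = 0.26·√1 = 0.2600
d₁ = [ln(456/458) + (0.052 − 0.052 + ½·0.26²)·1] / (σ√T) = (-0.0044 + 0.0338) / 0.2600 = 0.1132 ⇒ 0.11
d₂ = 0.1132 − 0.2600 = -0.1468 ⇒ -0.15
e^(−qT) = e^(−0.052·1) = 0.9493;  e^(−rT) = e^(−0.052·1) = 0.9493
N(−d₂) = N(0.15) = 0.5596;  N(−d₁) = N(-0.11) = 0.4562
P = 458·0.9493·0.5596 − 456·0.9493·0.4562 = 243.3026 − 197.4802 = 45.8223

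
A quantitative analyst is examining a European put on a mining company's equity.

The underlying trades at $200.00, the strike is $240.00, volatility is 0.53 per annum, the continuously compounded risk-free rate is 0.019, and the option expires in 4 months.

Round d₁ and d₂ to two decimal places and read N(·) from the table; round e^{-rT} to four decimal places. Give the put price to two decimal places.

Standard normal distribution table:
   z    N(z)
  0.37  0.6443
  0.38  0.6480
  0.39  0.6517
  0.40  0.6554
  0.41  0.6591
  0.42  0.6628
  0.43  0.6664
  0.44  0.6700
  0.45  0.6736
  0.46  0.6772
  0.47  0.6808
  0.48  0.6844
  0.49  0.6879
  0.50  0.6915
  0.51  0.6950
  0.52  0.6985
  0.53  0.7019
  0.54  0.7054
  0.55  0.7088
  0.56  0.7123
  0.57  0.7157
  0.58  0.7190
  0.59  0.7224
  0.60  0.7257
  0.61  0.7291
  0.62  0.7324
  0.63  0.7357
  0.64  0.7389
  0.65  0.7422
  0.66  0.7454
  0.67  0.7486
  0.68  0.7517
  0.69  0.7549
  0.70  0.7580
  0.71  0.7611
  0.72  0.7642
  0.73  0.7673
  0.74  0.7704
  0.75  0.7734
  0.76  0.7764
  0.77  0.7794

$50.43

σ√T = 0.53·√0.3333 = 0.3060
d₁ = [ln(200/240) + (0.019 + 0.53²/2)·0.3333] / 0.3060 = [-0.1823 + 0.0532] / 0.3060 = -0.4221 → -0.42
d₂ = d₁ − σ√T = -0.4221 − 0.3060 = -0.7281 → -0.73
exp(−rT) = exp(−0.019·0.3333) = 0.9937
P = 240·0.9937·N(0.73) − 200·N(0.42) = 240·0.9937·0.7673 − 200·0.6628 = 182.9918 − 132.5600 = 50.4318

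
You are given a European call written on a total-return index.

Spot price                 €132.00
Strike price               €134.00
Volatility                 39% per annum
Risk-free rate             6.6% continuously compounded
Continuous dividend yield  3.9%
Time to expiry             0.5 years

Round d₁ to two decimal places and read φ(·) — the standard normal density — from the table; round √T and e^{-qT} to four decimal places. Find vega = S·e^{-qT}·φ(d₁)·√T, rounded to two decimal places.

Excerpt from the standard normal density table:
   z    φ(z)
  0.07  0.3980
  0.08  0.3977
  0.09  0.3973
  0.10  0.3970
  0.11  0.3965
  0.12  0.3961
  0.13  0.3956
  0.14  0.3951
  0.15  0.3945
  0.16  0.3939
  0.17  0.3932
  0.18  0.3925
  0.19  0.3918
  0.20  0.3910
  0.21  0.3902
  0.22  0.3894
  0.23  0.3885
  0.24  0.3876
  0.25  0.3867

σ√T = 0.39 × 0.7071 = 0.2758
ln(S/K) + (r − q + σ²/2)T = ln(132/134) + (0.066 − 0.039 + 0.39²/2)·0.5 = -0.0150 + 0.0515 = 0.0365
d₁ = 0.0365 / 0.2758 = 0.1323 ⇒ 0.13
√T = √0.5 = 0.7071
φ(d₁) = φ(0.13) = 0.3956
exp(−qT) = exp(−0.039·0.5) = 0.9807
vega = S·exp(−qT)·φ(d₁)·√T = 132·0.9807·0.3956·0.7071 = 36.2116

36.21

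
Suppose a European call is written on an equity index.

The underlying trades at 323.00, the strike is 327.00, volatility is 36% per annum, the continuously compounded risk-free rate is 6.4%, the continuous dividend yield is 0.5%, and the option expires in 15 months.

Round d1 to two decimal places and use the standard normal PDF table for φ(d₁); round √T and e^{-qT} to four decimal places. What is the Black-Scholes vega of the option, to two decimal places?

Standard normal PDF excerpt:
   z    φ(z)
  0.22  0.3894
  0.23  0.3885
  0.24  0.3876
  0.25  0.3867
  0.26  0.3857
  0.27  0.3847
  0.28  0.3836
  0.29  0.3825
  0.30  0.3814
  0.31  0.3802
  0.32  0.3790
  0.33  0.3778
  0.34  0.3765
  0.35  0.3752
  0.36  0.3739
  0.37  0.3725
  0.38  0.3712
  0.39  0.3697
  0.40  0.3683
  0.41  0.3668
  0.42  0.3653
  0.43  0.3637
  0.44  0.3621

σ√T = 0.36 × 1.1180 = 0.4025
d₁ = [ln(323/327) + (0.064 − 0.005 + ½·0.36²)·1.25] / (σ√T) = (-0.0123 + 0.1547) / 0.4025 = 0.3539 which rounds to 0.35
√T = √1.25 = 1.1180
φ(d₁) = φ(0.35) = 0.3752
exp(−qT) = exp(−0.005·1.25) = 0.9938
vega = S·exp(−qT)·φ(d₁)·√T = 323·0.9938·0.3752·1.1180 = 134.6499
(Vega is the same for a European call and put with the same parameters.)

134.65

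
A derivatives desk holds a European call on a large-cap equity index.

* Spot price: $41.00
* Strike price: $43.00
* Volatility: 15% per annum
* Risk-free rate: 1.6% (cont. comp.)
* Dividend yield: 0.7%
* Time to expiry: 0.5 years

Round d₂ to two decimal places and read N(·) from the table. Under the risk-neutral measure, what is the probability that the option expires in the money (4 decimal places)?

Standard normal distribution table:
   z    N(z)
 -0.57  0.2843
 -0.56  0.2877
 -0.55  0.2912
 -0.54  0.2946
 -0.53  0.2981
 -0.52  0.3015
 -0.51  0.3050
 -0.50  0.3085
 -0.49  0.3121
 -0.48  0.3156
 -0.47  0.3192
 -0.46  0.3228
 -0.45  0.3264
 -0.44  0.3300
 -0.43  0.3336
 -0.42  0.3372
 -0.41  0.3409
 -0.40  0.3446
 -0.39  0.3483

0.3228

T = 0.5;  σ√T = 0.1061
d₁ = [ln(41/43) + (0.016 − 0.007 + 0.15²/2)·0.5] / 0.1061 = [-0.0476 + 0.0101] / 0.1061 = -0.3536 ≈ -0.35
d₂ = d₁ − σ√T = -0.3536 − 0.1061 = -0.4596 ≈ -0.46
Risk-neutral Pr[S_T > K] = N(d₂) = N(-0.46) = 0.3228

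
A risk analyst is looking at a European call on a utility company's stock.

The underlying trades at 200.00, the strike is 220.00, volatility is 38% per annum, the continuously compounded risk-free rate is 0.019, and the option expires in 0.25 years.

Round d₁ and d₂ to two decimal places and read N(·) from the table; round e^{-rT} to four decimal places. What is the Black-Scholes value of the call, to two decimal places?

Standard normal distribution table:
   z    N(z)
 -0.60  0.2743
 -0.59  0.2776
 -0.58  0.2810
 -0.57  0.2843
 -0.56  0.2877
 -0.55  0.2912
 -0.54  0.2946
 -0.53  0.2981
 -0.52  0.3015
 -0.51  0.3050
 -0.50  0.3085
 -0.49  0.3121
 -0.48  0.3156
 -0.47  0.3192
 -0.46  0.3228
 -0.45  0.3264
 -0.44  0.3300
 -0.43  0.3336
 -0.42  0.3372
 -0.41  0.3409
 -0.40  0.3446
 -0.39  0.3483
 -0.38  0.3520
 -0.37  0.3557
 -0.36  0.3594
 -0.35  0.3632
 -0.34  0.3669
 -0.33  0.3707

σ√T = 0.38 × 0.5000 = 0.1900
d₁ = [ln(200/220) + (0.019 + ½·0.38²)·0.25] / (σ√T) = (-0.0953 + 0.0228) / 0.1900 = -0.3816 ≈ -0.38
d₂ = -0.3816 − 0.1900 = -0.5716 ≈ -0.57
exp(−rT) = exp(−0.019·0.25) = 0.9953
C = 200·N(-0.38) − 220·0.9953·N(-0.57) = 200·0.3520 − 220·0.9953·0.2843 = 70.4000 − 62.2520 = 8.1480

8.15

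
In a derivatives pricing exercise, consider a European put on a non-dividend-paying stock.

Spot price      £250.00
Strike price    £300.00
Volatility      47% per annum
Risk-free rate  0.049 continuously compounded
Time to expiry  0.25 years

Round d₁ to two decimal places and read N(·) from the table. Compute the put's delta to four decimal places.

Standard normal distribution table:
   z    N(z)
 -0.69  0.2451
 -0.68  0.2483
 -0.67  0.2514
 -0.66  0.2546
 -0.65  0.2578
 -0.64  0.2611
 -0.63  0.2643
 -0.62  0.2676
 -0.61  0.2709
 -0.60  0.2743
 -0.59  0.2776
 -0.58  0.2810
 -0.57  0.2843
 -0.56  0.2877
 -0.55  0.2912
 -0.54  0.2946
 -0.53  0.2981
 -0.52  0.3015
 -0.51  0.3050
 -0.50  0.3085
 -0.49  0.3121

T = 0.25;  σ√T = 0.2350
ln(S/K) + (r + σ²/2)T = ln(250/300) + (0.049 + 0.47²/2)·0.25 = -0.1823 + 0.0399 = -0.1425
d₁ = -0.1425 / 0.2350 = -0.6062 → -0.61
N(d₁) = N(-0.61) = 0.2709
Δ_put = N(d₁) − 1 = 0.2709 − 1 = -0.7291

-0.7291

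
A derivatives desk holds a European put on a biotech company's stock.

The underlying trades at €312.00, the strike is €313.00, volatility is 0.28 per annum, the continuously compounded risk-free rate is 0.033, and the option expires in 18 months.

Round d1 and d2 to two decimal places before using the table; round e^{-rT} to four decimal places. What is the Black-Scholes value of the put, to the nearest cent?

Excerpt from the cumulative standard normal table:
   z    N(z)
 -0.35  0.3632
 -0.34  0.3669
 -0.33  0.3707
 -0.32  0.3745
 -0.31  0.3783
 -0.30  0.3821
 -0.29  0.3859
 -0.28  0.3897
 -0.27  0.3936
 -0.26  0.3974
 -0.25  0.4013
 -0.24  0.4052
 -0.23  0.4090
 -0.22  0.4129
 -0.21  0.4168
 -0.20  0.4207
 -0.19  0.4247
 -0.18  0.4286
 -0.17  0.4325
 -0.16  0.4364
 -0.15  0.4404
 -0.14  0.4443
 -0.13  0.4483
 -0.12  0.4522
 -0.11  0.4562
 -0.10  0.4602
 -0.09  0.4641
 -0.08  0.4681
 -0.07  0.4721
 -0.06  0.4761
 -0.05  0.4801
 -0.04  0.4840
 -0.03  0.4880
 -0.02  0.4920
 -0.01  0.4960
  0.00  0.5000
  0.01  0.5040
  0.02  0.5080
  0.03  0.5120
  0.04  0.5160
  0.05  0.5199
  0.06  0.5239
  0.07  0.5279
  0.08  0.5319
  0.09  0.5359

€35.68

σ√T = 0.28·√1.5 = 0.3429
d₁ = [ln(312/313) + (0.033 + 0.28²/2)·1.5] / 0.3429 = [-0.0032 + 0.1083] / 0.3429 = 0.3065 → 0.31
d₂ = d₁ − σ√T = 0.3065 − 0.3429 = -0.0365 → -0.04
e^(−rT) = e^(−0.033·1.5) = 0.9517
N(−d₂) = N(0.04) = 0.5160;  N(−d₁) = N(-0.31) = 0.3783
P = 313·0.9517·0.5160 − 312·0.3783 = 153.7072 − 118.0296 = 35.6776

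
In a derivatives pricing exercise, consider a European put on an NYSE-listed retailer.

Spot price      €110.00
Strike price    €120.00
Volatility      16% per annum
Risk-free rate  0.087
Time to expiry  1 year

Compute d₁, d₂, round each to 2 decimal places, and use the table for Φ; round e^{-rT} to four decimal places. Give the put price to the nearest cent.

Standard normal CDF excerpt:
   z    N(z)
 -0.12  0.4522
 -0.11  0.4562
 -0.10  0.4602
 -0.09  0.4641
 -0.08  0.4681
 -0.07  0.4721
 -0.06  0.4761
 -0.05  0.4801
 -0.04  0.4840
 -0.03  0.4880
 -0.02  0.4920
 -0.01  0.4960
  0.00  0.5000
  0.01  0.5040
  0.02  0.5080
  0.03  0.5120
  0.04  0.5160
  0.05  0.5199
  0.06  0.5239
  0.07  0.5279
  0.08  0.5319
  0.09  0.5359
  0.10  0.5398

€7.02

σ√T = 0.16·√1 = 0.1600
ln(S/K) + (r + σ²/2)T = ln(110/120) + (0.087 + 0.16²/2)·1 = -0.0870 + 0.0998 = 0.0128
d₁ = 0.0128 / 0.1600 = 0.0799 → 0.08
d₂ = d₁ − σ√T = 0.0799 − 0.1600 = -0.0801 → -0.08
e^(−rT) = e^(−0.087·1) = 0.9167
N(−d₂) = N(0.08) = 0.5319;  N(−d₁) = N(-0.08) = 0.4681
P = 120·0.9167·0.5319 − 110·0.4681 = 58.5111 − 51.4910 = 7.0201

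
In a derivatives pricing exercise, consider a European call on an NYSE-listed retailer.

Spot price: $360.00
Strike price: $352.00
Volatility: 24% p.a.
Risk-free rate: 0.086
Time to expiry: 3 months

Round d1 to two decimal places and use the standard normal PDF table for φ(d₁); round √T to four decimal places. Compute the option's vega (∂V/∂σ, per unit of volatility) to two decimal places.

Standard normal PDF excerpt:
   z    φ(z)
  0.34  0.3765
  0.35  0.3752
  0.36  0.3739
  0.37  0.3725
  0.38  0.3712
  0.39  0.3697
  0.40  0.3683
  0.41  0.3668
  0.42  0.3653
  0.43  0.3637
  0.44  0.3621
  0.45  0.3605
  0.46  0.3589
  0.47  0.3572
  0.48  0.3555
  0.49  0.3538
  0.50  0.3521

65.47

σ√T = 0.24 × 0.5000 = 0.1200
ln(S/K) + (r + σ²/2)T = ln(360/352) + (0.086 + 0.24²/2)·0.25 = 0.0225 + 0.0287 = 0.0512
d₁ = 0.0512 / 0.1200 = 0.4264 ≈ 0.43
√T = √0.25 = 0.5000
φ(d₁) = φ(0.43) = 0.3637
vega = S·φ(d₁)·√T = 360·0.3637·0.5000 = 65.4660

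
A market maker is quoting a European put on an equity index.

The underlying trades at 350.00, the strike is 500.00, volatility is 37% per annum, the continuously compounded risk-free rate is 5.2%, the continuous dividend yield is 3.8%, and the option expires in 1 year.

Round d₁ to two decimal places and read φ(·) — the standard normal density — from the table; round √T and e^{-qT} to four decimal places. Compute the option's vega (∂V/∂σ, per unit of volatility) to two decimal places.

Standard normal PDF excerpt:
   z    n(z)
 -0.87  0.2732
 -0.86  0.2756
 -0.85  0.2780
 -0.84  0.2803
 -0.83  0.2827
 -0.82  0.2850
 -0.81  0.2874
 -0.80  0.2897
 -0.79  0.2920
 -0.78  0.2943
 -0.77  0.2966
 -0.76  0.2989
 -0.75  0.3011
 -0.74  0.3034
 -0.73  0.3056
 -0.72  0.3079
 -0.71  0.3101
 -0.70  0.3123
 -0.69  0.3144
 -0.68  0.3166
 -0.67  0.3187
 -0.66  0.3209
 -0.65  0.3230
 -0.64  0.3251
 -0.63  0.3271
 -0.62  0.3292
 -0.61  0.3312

σ√T = 0.37 × 1.0000 = 0.3700
d₁ = [ln(350/500) + (0.052 − 0.038 + 0.37²/2)·1] / 0.3700 = [-0.3567 + 0.0824] / 0.3700 = -0.7411 ≈ -0.74
√T = √1 = 1.0000
φ(d₁) = φ(-0.74) = 0.3034
e^(−qT) = e^(−0.038·1) = 0.9627
vega = S·e^(−qT)·φ(d₁)·√T = 350·0.9627·0.3034·1.0000 = 102.2291

102.23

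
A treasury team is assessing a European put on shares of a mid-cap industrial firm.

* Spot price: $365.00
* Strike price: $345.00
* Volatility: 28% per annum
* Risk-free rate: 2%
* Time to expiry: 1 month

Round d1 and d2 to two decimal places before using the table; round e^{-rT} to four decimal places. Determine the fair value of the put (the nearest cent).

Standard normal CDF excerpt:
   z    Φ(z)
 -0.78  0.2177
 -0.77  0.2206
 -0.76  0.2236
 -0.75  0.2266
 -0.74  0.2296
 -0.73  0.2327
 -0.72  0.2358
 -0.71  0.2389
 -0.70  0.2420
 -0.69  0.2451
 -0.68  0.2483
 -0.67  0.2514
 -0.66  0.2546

$3.90

T = 0.08333;  σ√T = 0.0808
ln(S/K) + (r + σ²/2)T = ln(365/345) + (0.02 + 0.28²/2)·0.08333 = 0.0564 + 0.0049 = 0.0613
d₁ = 0.0613 / 0.0808 = 0.7582 ≈ 0.76
d₂ = d₁ − σ√T = 0.7582 − 0.0808 = 0.6774 ≈ 0.68
e^(−rT) = e^(−0.02·0.08333) = 0.9983
P = 345·0.9983·N(-0.68) − 365·N(-0.76) = 345·0.9983·0.2483 − 365·0.2236 = 85.5179 − 81.6140 = 3.9039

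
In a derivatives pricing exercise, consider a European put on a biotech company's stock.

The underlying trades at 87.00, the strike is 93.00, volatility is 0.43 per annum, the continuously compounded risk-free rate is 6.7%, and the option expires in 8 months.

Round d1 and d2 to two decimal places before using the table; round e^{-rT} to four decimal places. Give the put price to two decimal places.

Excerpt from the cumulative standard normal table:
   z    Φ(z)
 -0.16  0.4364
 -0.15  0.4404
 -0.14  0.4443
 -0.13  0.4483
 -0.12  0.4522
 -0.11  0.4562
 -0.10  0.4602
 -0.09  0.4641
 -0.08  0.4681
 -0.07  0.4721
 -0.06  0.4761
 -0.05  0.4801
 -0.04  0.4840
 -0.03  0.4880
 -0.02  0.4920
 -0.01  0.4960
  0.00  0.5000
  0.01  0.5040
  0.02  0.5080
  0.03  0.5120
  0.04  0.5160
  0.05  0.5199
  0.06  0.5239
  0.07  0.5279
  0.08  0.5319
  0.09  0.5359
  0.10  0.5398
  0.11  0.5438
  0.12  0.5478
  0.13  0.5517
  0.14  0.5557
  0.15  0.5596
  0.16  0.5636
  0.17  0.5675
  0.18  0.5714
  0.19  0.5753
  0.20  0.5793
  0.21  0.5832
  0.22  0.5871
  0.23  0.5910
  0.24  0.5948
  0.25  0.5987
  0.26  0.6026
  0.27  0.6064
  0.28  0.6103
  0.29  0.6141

13.21

σ√T = 0.43·√0.6667 = 0.3511
d₁ = [ln(87/93) + (0.067 + 0.43²/2)·0.6667] / 0.3511 = [-0.0667 + 0.1063] / 0.3511 = 0.1128 which rounds to 0.11
d₂ = d₁ − σ√T = 0.1128 − 0.3511 = -0.2383 which rounds to -0.24
e^(−rT) = e^(−0.067·0.6667) = 0.9563
N(−d₂) = N(0.24) = 0.5948;  N(−d₁) = N(-0.11) = 0.4562
P = 93·0.9563·0.5948 − 87·0.4562 = 52.8991 − 39.6894 = 13.2097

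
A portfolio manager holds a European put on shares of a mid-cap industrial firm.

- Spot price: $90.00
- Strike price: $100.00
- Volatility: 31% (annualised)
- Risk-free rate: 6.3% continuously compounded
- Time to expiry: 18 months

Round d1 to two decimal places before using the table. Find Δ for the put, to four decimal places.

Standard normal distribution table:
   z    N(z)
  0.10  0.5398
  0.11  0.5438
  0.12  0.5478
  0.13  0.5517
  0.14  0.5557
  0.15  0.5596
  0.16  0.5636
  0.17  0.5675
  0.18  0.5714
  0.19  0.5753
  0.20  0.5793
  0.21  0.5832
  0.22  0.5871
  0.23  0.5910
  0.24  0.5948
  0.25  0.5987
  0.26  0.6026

σ√T = 0.31·√1.5 = 0.3797
d₁ = [ln(90/100) + (0.063 + ½·0.31²)·1.5] / (σ√T) = (-0.1054 + 0.1666) / 0.3797 = 0.1612 which rounds to 0.16
N(d₁) = N(0.16) = 0.5636
Δ_put = N(d₁) − 1 = 0.5636 − 1 = -0.4364

-0.4364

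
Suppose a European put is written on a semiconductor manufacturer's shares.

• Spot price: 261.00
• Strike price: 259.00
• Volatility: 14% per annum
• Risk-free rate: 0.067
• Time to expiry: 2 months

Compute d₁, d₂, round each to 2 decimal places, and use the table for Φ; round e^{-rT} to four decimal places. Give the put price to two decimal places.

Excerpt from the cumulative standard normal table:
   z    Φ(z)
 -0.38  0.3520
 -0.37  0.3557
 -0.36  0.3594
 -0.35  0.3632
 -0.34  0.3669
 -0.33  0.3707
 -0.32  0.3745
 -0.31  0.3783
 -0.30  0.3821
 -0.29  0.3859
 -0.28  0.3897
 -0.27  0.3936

σ√T = 0.14·√0.1667 = 0.0572
d₁ = [ln(261/259) + (0.067 + 0.14²/2)·0.1667] / 0.0572 = [0.0077 + 0.0128] / 0.0572 = 0.3585 ⇒ 0.36
d₂ = d₁ − σ√T = 0.3585 − 0.0572 = 0.3014 ⇒ 0.30
exp(−rT) = exp(−0.067·0.1667) = 0.9889
P = 259·0.9889·N(-0.30) − 261·N(-0.36) = 259·0.9889·0.3821 − 261·0.3594 = 97.8654 − 93.8034 = 4.0620

4.06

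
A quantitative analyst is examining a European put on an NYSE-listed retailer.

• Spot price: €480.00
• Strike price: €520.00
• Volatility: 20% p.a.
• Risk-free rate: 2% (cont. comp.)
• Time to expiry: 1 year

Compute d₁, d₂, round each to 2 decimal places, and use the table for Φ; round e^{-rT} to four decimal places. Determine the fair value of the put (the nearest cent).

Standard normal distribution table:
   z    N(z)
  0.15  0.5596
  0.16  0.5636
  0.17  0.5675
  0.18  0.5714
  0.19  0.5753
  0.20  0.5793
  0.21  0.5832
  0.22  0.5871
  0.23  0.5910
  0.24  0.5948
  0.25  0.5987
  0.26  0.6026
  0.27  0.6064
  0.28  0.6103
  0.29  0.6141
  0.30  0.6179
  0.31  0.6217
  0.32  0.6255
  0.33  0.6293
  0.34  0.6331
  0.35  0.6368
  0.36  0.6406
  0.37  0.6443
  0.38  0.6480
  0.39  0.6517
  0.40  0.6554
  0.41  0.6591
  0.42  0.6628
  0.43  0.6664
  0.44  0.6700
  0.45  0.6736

€56.00

σ√T = 0.2·√1 = 0.2000
d₁ = [ln(480/520) + (0.02 + ½·0.2²)·1] / (σ√T) = (-0.0800 + 0.0400) / 0.2000 = -0.2002 ≈ -0.20
d₂ = -0.2002 − 0.2000 = -0.4002 ≈ -0.40
exp(−rT) = exp(−0.02·1) = 0.9802
P = 520·0.9802·N(0.40) − 480·N(0.20) = 520·0.9802·0.6554 − 480·0.5793 = 334.0600 − 278.0640 = 55.9960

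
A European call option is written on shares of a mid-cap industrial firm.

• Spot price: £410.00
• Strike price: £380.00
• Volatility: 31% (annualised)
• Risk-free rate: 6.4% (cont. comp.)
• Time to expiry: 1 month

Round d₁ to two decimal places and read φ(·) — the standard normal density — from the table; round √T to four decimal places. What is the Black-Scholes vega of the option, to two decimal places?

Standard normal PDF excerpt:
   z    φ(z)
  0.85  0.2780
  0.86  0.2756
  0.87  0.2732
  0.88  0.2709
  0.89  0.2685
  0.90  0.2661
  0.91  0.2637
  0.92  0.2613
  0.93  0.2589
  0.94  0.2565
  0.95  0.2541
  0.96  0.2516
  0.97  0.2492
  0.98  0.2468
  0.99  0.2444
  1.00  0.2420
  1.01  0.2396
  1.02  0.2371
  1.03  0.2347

σ√T = 0.31·√0.08333 = 0.0895
ln(S/K) + (r + σ²/2)T = ln(410/380) + (0.064 + 0.31²/2)·0.08333 = 0.0760 + 0.0093 = 0.0853
d₁ = 0.0853 / 0.0895 = 0.9534 → 0.95
√T = √0.08333 = 0.2887
φ(d₁) = φ(0.95) = 0.2541
vega = S·φ(d₁)·√T = 410·0.2541·0.2887 = 30.0771

30.08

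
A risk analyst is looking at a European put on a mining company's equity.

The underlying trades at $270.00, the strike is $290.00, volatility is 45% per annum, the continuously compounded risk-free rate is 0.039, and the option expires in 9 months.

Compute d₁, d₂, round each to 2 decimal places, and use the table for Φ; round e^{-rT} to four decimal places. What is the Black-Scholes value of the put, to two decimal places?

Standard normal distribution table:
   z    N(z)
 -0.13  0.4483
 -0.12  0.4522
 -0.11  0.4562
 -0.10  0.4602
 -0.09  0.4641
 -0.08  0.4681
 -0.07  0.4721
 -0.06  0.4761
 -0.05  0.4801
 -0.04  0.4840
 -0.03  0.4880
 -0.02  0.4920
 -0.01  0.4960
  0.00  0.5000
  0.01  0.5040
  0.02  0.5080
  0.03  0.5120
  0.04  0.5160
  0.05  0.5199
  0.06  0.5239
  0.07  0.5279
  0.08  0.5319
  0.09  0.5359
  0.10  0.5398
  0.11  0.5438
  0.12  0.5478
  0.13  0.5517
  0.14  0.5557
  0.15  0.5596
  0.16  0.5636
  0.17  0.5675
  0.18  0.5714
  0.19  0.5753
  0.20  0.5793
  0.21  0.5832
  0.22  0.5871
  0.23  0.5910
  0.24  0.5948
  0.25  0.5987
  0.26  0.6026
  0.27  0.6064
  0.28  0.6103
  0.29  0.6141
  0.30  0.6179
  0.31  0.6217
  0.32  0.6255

σ√T = 0.45·√0.75 = 0.3897
ln(S/K) + (r + σ²/2)T = ln(270/290) + (0.039 + 0.45²/2)·0.75 = -0.0715 + 0.1052 = 0.0337
d₁ = 0.0337 / 0.3897 = 0.0865 ≈ 0.09
d₂ = d₁ − σ√T = 0.0865 − 0.3897 = -0.3032 ≈ -0.30
exp(−rT) = exp(−0.039·0.75) = 0.9712
N(−d₂) = N(0.30) = 0.6179;  N(−d₁) = N(-0.09) = 0.4641
P = 290·0.9712·0.6179 − 270·0.4641 = 174.0303 − 125.3070 = 48.7233

$48.72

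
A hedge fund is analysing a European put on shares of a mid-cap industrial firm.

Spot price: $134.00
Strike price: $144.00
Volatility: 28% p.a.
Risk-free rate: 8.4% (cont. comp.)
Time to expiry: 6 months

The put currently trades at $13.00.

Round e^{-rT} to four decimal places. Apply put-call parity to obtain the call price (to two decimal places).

$8.92

e^(−rT) = e^(−0.084·0.5) = 0.9589
Put-call parity: C − P = S − K·e^(−rT) = 134 − 144·0.9589 = 134 − 138.0816 = -4.0816
C = P + (C − P) = 13.00 + (-4.0816) = 8.9184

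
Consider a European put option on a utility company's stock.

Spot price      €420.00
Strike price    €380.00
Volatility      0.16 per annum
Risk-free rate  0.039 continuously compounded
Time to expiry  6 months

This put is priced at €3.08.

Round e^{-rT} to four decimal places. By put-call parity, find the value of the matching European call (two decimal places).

€50.41

exp(−rT) = exp(−0.039·0.5) = 0.9807
Put-call parity: C − P = S − K·e^(−rT) = 420 − 380·0.9807 = 420 − 372.6660 = 47.3340
C = P + (C − P) = 3.08 + (47.3340) = 50.4140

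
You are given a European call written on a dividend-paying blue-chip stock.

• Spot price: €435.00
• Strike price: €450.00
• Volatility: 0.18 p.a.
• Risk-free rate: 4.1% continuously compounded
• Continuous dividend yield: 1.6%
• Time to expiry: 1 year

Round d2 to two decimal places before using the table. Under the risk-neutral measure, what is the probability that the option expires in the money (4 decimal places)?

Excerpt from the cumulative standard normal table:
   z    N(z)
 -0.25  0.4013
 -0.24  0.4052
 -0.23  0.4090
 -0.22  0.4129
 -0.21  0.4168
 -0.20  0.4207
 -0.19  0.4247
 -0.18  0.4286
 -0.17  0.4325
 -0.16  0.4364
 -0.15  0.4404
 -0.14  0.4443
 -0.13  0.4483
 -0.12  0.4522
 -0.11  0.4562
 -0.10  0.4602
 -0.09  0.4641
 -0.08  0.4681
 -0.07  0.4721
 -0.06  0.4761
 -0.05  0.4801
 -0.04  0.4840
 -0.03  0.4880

0.4443

σ√T = 0.18 × 1.0000 = 0.1800
d₁ = [ln(435/450) + (0.041 − 0.016 + ½·0.18²)·1] / (σ√T) = (-0.0339 + 0.0412) / 0.1800 = 0.0405 ≈ 0.04
d₂ = 0.0405 − 0.1800 = -0.1395 ≈ -0.14
Pr(exercise) under Q = N(d₂) = 0.4443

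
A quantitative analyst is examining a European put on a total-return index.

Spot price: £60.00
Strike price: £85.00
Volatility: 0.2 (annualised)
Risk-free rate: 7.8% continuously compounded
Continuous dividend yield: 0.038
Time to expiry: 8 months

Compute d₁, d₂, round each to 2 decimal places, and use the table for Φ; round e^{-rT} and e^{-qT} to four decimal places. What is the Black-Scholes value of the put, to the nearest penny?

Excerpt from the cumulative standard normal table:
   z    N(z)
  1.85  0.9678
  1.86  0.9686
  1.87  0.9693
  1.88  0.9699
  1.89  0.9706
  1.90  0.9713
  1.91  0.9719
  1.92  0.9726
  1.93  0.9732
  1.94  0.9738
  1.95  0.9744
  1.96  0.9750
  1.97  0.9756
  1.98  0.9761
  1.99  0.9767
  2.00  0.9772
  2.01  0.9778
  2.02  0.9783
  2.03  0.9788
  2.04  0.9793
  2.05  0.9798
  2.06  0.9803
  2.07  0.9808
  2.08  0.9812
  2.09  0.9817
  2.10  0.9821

£22.28

T = 0.6667;  σ√T = 0.1633
d₁ = [ln(60/85) + (0.078 − 0.038 + 0.2²/2)·0.6667] / 0.1633 = [-0.3483 + 0.0400] / 0.1633 = -1.8880 ≈ -1.89
d₂ = d₁ − σ√T = -1.8880 − 0.1633 = -2.0513 ≈ -2.05
exp(−qT) = exp(−0.038·0.6667) = 0.9750;  exp(−rT) = exp(−0.078·0.6667) = 0.9493
N(−d₂) = N(2.05) = 0.9798;  N(−d₁) = N(1.89) = 0.9706
P = 85·0.9493·0.9798 − 60·0.9750·0.9706 = 79.0606 − 56.7801 = 22.2805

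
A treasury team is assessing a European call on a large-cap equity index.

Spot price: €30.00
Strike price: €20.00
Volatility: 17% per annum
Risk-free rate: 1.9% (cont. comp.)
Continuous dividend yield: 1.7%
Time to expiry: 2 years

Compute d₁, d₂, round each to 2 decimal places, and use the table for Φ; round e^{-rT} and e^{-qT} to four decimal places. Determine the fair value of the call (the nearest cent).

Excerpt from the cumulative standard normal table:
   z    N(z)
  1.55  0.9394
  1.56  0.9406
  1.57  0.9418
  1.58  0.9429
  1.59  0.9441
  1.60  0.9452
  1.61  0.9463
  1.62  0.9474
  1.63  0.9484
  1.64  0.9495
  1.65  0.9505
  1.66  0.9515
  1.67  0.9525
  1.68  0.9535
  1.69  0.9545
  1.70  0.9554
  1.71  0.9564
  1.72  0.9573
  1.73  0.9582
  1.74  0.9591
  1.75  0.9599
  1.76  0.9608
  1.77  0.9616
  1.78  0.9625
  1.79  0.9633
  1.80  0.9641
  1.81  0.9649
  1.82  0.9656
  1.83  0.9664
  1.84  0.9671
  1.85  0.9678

€9.85

T = 2;  σ√T = 0.2404
d₁ = [ln(30/20) + (0.019 − 0.017 + ½·0.17²)·2] / (σ√T) = (0.4055 + 0.0329) / 0.2404 = 1.8234 ≈ 1.82
d₂ = 1.8234 − 0.2404 = 1.5829 ≈ 1.58
e^(−qT) = e^(−0.017·2) = 0.9666;  e^(−rT) = e^(−0.019·2) = 0.9627
C = 30·0.9666·N(1.82) − 20·0.9627·N(1.58) = 30·0.9666·0.9656 − 20·0.9627·0.9429 = 28.0005 − 18.1546 = 9.8459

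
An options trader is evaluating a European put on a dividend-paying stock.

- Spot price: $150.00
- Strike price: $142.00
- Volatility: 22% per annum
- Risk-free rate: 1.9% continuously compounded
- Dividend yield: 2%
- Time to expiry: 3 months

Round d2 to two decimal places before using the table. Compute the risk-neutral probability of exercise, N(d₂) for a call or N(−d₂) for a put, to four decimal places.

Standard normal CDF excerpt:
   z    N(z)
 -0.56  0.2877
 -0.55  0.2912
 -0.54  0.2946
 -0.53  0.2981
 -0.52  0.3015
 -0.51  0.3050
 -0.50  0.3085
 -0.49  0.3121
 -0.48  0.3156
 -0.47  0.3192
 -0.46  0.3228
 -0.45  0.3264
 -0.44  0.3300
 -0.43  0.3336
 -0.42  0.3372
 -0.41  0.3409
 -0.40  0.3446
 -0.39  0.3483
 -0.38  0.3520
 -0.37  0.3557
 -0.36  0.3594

0.3300

T = 0.25;  σ√T = 0.1100
ln(S/K) + (r − q + σ²/2)T = ln(150/142) + (0.019 − 0.02 + 0.22²/2)·0.25 = 0.0548 + 0.0058 = 0.0606
d₁ = 0.0606 / 0.1100 = 0.5510 → 0.55
d₂ = d₁ − σ√T = 0.5510 − 0.1100 = 0.4410 → 0.44
Pr(exercise) under Q = N(−d₂) = N(-0.44) = 0.3300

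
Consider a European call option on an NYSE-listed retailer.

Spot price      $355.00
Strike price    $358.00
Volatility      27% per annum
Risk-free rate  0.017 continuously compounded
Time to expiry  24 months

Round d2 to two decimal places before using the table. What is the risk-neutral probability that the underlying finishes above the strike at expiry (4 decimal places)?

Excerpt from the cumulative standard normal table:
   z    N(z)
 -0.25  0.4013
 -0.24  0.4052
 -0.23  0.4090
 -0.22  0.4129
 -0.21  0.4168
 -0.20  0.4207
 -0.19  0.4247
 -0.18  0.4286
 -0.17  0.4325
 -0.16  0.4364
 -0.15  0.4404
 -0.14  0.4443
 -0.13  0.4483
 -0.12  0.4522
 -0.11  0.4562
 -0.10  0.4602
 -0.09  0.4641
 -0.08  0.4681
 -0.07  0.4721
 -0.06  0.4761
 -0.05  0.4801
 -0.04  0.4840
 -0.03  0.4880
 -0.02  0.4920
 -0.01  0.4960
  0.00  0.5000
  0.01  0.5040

0.4522

σ√T = 0.27 × 1.4142 = 0.3818
d₁ = [ln(355/358) + (0.017 + 0.27²/2)·2] / 0.3818 = [-0.0084 + 0.1069] / 0.3818 = 0.2579 ≈ 0.26
d₂ = d₁ − σ√T = 0.2579 − 0.3818 = -0.1239 ≈ -0.12
Risk-neutral Pr[S_T > K] = N(d₂) = N(-0.12) = 0.4522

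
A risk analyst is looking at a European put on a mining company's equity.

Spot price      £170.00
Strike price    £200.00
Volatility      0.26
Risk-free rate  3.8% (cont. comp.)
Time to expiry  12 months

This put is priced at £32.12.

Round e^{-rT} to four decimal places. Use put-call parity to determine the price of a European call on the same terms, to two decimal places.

exp(−rT) = exp(−0.038·1) = 0.9627
Put-call parity: C − P = S − K·e^(−rT) = 170 − 200·0.9627 = 170 − 192.5400 = -22.5400
C = P + (C − P) = 32.12 + (-22.5400) = 9.5800

£9.58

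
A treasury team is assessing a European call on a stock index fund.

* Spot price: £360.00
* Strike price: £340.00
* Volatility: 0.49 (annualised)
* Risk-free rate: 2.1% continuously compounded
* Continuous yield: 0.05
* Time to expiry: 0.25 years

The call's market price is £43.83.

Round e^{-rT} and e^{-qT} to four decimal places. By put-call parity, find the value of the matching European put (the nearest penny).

e^(−qT) = e^(−0.05·0.25) = 0.9876;  e^(−rT) = e^(−0.021·0.25) = 0.9948
Put-call parity: C − P = S·e^(−qT) − K·e^(−rT) = 360·0.9876 − 340·0.9948 = 355.5360 − 338.2320 = 17.3040
P = C − (C − P) = 43.83 − (17.3040) = 26.5260

£26.53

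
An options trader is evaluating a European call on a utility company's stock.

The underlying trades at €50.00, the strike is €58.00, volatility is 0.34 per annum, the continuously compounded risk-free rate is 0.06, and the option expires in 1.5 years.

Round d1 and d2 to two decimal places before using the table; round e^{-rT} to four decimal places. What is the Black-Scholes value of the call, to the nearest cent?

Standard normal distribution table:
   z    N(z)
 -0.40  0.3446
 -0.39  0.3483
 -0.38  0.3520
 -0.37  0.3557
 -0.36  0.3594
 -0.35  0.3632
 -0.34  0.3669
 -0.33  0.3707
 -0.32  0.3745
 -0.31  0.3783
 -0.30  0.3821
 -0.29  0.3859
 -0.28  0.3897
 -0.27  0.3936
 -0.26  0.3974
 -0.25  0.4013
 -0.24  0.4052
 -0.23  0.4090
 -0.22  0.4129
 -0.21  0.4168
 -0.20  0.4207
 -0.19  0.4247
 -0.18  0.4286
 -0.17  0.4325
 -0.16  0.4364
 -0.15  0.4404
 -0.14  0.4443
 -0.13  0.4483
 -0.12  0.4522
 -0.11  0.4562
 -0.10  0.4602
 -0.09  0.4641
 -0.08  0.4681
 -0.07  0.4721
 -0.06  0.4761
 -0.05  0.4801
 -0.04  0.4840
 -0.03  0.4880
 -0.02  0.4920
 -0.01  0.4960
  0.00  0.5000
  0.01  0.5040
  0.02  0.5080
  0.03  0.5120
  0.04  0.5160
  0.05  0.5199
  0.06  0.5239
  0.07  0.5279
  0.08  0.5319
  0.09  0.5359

€7.14

σ√T = 0.34 × 1.2247 = 0.4164
d₁ = [ln(50/58) + (0.06 + 0.34²/2)·1.5] / 0.4164 = [-0.1484 + 0.1767] / 0.4164 = 0.0679 ⇒ 0.07
d₂ = d₁ − σ√T = 0.0679 − 0.4164 = -0.3485 ⇒ -0.35
exp(−rT) = exp(−0.06·1.5) = 0.9139
C = 50·N(0.07) − 58·0.9139·N(-0.35) = 50·0.5279 − 58·0.9139·0.3632 = 26.3950 − 19.2519 = 7.1431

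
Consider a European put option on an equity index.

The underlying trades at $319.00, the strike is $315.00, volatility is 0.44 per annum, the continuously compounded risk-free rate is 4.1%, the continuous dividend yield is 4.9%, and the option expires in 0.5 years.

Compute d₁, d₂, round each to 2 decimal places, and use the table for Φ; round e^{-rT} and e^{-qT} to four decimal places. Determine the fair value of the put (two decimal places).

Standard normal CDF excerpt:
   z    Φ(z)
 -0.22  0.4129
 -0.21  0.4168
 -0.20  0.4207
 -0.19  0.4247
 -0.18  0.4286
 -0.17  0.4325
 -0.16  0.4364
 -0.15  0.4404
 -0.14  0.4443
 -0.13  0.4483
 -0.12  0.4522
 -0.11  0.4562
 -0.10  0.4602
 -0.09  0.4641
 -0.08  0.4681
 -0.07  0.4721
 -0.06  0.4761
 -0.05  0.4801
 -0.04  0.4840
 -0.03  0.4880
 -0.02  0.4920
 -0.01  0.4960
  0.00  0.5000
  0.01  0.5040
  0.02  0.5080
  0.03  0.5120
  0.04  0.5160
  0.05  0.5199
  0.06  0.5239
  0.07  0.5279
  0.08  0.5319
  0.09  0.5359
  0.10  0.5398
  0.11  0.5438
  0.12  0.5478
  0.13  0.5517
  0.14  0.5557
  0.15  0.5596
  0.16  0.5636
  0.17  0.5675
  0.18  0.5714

$36.84

σ√T = 0.44·√0.5 = 0.3111
d₁ = [ln(319/315) + (0.041 − 0.049 + 0.44²/2)·0.5] / 0.3111 = [0.0126 + 0.0444] / 0.3111 = 0.1833 which rounds to 0.18
d₂ = d₁ − σ√T = 0.1833 − 0.3111 = -0.1279 which rounds to -0.13
exp(−qT) = exp(−0.049·0.5) = 0.9758;  exp(−rT) = exp(−0.041·0.5) = 0.9797
P = 315·0.9797·N(0.13) − 319·0.9758·N(-0.18) = 315·0.9797·0.5517 − 319·0.9758·0.4286 = 170.2577 − 133.4147 = 36.8430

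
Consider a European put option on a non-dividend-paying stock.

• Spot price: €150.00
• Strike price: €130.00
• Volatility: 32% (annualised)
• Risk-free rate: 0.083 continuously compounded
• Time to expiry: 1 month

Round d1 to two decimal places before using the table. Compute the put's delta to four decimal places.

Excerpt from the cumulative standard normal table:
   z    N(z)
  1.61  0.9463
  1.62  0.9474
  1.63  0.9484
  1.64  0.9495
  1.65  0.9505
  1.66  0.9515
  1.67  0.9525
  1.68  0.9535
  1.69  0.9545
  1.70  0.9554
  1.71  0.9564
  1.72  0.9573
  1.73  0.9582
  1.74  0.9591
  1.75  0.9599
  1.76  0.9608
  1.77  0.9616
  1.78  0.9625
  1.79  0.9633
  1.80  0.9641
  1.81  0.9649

-0.0475

σ√T = 0.32·√0.08333 = 0.0924
d₁ = [ln(150/130) + (0.083 + 0.32²/2)·0.08333] / 0.0924 = [0.1431 + 0.0112] / 0.0924 = 1.6702 → 1.67
N(d₁) = N(1.67) = 0.9525
Δ_put = N(d₁) − 1 = 0.9525 − 1 = -0.0475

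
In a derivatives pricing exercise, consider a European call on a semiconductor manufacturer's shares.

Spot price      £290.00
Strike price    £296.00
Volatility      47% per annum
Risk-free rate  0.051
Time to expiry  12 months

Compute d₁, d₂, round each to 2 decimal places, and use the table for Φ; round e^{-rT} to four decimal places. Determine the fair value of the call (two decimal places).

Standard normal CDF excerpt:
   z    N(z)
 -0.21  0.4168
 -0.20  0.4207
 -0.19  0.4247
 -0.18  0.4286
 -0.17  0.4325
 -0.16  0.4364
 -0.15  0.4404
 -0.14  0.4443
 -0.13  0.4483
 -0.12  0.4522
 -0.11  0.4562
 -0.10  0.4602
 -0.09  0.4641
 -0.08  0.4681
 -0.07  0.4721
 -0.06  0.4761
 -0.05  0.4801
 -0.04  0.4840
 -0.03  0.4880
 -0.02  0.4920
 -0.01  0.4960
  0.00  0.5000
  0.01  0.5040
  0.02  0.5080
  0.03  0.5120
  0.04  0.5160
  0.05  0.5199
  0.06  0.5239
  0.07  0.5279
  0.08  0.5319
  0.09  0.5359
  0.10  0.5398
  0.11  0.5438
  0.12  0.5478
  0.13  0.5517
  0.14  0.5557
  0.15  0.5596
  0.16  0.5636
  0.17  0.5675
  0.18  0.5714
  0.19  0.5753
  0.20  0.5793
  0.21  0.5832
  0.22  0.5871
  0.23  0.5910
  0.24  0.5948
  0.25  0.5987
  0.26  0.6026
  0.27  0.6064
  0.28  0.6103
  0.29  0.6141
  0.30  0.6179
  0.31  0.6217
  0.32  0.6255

T = 1;  σ√T = 0.4700
d₁ = [ln(290/296) + (0.051 + 0.47²/2)·1] / 0.4700 = [-0.0205 + 0.1614] / 0.4700 = 0.2999 which rounds to 0.30
d₂ = d₁ − σ√T = 0.2999 − 0.4700 = -0.1701 which rounds to -0.17
exp(−rT) = exp(−0.051·1) = 0.9503
N(d₁) = N(0.30) = 0.6179;  N(d₂) = N(-0.17) = 0.4325
C = 290·0.6179 − 296·0.9503·0.4325 = 179.1910 − 121.6574 = 57.5336

£57.53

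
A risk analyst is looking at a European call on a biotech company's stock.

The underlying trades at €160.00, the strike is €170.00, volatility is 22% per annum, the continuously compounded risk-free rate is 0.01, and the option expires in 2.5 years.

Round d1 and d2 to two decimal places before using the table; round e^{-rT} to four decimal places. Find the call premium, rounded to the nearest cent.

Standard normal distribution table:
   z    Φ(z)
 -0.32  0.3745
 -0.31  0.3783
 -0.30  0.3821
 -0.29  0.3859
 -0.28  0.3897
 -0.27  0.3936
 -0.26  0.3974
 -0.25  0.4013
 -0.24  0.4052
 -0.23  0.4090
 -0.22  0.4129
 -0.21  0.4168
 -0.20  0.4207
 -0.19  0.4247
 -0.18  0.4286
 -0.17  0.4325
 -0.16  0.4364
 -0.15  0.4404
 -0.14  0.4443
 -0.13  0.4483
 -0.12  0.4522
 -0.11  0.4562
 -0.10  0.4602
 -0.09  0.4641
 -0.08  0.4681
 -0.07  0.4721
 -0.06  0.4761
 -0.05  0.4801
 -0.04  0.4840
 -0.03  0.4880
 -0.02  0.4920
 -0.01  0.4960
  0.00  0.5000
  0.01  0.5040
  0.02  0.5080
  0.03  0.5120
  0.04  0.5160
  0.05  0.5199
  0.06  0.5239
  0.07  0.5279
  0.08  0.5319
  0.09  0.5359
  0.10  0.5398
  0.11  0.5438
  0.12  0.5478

€19.85

σ√T = 0.22·√2.5 = 0.3479
d₁ = [ln(160/170) + (0.01 + ½·0.22²)·2.5] / (σ√T) = (-0.0606 + 0.0855) / 0.3479 = 0.0715 ≈ 0.07
d₂ = 0.0715 − 0.3479 = -0.2763 ≈ -0.28
e^(−rT) = e^(−0.01·2.5) = 0.9753
C = 160·N(0.07) − 170·0.9753·N(-0.28) = 160·0.5279 − 170·0.9753·0.3897 = 84.4640 − 64.6126 = 19.8514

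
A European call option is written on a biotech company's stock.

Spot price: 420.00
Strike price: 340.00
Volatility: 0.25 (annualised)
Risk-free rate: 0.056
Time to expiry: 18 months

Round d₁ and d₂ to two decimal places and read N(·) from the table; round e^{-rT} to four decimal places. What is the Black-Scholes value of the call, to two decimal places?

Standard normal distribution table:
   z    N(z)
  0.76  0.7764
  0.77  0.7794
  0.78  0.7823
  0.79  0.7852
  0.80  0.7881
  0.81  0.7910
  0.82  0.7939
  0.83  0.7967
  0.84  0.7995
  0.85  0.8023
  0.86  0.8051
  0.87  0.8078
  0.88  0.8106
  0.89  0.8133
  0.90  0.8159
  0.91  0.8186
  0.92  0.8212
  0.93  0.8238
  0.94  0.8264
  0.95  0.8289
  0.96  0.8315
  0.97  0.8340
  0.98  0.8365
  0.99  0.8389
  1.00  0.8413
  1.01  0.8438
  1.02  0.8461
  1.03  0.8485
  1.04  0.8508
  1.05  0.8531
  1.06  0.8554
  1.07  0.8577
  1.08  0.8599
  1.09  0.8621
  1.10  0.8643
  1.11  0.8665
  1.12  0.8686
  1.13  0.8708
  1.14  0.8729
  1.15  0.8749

σ√T = 0.25 × 1.2247 = 0.3062
d₁ = [ln(420/340) + (0.056 + 0.25²/2)·1.5] / 0.3062 = [0.2113 + 0.1309] / 0.3062 = 1.1176 ≈ 1.12
d₂ = d₁ − σ√T = 1.1176 − 0.3062 = 0.8114 ≈ 0.81
e^(−rT) = e^(−0.056·1.5) = 0.9194
C = 420·N(1.12) − 340·0.9194·N(0.81) = 420·0.8686 − 340·0.9194·0.7910 = 364.8120 − 247.2634 = 117.5486

117.55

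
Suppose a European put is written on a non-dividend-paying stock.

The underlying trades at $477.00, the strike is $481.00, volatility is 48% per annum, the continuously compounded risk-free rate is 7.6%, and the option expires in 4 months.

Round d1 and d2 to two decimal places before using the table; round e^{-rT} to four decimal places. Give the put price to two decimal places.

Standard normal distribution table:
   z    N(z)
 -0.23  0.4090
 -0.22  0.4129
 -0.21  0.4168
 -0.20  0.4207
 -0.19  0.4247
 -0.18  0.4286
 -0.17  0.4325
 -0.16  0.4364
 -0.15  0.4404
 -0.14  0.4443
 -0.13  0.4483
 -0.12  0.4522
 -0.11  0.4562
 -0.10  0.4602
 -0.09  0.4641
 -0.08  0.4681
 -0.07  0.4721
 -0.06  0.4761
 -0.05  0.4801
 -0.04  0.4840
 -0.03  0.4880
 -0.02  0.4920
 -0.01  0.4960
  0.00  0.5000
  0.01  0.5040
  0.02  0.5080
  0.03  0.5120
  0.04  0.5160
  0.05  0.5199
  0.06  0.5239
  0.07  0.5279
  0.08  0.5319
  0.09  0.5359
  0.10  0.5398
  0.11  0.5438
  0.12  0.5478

$48.77

σ√T = 0.48·√0.3333 = 0.2771
d₁ = [ln(477/481) + (0.076 + 0.48²/2)·0.3333] / 0.2771 = [-0.0084 + 0.0637] / 0.2771 = 0.1998 → 0.20
d₂ = d₁ − σ√T = 0.1998 − 0.2771 = -0.0773 → -0.08
e^(−rT) = e^(−0.076·0.3333) = 0.9750
N(−d₂) = N(0.08) = 0.5319;  N(−d₁) = N(-0.20) = 0.4207
P = 481·0.9750·0.5319 − 477·0.4207 = 249.4478 − 200.6739 = 48.7739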